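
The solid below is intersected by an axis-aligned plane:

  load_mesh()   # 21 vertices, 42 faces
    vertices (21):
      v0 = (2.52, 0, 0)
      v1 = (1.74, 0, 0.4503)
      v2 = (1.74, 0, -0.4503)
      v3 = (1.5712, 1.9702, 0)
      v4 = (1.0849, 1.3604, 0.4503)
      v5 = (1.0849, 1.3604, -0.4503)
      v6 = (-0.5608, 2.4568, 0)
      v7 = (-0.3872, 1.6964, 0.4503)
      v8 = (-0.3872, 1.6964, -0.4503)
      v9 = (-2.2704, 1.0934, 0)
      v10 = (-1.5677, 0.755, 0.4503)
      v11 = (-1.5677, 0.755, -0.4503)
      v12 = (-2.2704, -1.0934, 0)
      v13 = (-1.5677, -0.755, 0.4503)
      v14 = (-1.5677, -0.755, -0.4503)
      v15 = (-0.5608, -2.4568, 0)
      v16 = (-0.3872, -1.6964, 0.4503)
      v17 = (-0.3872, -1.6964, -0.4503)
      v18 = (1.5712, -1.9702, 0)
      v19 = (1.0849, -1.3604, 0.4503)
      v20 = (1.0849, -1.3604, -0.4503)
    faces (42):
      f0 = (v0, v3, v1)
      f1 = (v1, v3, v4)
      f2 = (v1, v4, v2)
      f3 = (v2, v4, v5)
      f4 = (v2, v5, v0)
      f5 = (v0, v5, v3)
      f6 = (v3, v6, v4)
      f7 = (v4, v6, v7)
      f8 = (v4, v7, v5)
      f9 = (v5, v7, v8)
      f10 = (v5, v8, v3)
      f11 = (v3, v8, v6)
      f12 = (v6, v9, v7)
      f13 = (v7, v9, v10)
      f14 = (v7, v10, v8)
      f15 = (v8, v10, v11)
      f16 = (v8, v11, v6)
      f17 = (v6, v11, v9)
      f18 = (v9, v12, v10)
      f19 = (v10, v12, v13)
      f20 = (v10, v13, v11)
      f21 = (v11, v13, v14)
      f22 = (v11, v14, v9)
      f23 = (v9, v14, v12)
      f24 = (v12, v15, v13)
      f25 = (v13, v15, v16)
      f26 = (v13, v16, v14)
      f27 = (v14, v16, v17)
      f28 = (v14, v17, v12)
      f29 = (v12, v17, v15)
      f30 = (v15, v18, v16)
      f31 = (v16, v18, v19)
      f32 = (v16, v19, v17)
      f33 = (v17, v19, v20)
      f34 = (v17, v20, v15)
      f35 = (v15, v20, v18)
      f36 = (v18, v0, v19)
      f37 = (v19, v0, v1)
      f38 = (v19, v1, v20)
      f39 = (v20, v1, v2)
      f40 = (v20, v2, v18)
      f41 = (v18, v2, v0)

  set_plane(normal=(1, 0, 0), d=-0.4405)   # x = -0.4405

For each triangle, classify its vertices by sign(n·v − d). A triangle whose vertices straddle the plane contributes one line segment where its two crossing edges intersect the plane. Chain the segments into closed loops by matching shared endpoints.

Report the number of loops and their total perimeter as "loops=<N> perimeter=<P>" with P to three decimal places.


Straddling triangles (16 of 42):
  (v3,v6,v4) [+-+] → (-0.4405, 2.42934, 0)–(-0.4405, 2.37665, 0.0329167)  len=0.0621
  (v4,v6,v7) [+-+] → (-0.4405, 2.37665, 0.0329167)–(-0.4405, 1.92986, 0.312045)  len=0.5268
  (v3,v8,v6) [++-] → (-0.4405, 1.92986, -0.312045)–(-0.4405, 2.42934, 0)  len=0.5889
  (v6,v9,v7) [--+] → (-0.4405, 1.67933, 0.437555)–(-0.4405, 1.92986, 0.312045)  len=0.2802
  (v7,v9,v10) [+--] → (-0.4405, 1.67933, 0.437555)–(-0.4405, 1.6539, 0.4503)  len=0.0285
  (v7,v10,v8) [+-+] → (-0.4405, 1.6539, 0.4503)–(-0.4405, 1.6539, -0.409638)  len=0.8599
  (v8,v10,v11) [+--] → (-0.4405, 1.6539, -0.409638)–(-0.4405, 1.6539, -0.4503)  len=0.0407
  (v8,v11,v6) [+--] → (-0.4405, 1.6539, -0.4503)–(-0.4405, 1.92986, -0.312045)  len=0.3087
  (v13,v15,v16) [--+] → (-0.4405, -1.92986, 0.312045)–(-0.4405, -1.6539, 0.4503)  len=0.3087
  (v13,v16,v14) [-+-] → (-0.4405, -1.6539, 0.4503)–(-0.4405, -1.6539, 0.409638)  len=0.0407
  (v14,v16,v17) [-++] → (-0.4405, -1.6539, 0.409638)–(-0.4405, -1.6539, -0.4503)  len=0.8599
  (v14,v17,v12) [-+-] → (-0.4405, -1.6539, -0.4503)–(-0.4405, -1.67933, -0.437555)  len=0.0285
  (v12,v17,v15) [-+-] → (-0.4405, -1.67933, -0.437555)–(-0.4405, -1.92986, -0.312045)  len=0.2802
  (v15,v18,v16) [-++] → (-0.4405, -2.42934, 0)–(-0.4405, -1.92986, 0.312045)  len=0.5889
  (v17,v20,v15) [++-] → (-0.4405, -2.37665, -0.0329167)–(-0.4405, -1.92986, -0.312045)  len=0.5268
  (v15,v20,v18) [-++] → (-0.4405, -2.37665, -0.0329167)–(-0.4405, -2.42934, 0)  len=0.0621

Chained into 2 loop(s):
  loop 1: 8 segments, perimeter = 2.6958
  loop 2: 8 segments, perimeter = 2.6958
Total perimeter = 5.392

loops=2 perimeter=5.392


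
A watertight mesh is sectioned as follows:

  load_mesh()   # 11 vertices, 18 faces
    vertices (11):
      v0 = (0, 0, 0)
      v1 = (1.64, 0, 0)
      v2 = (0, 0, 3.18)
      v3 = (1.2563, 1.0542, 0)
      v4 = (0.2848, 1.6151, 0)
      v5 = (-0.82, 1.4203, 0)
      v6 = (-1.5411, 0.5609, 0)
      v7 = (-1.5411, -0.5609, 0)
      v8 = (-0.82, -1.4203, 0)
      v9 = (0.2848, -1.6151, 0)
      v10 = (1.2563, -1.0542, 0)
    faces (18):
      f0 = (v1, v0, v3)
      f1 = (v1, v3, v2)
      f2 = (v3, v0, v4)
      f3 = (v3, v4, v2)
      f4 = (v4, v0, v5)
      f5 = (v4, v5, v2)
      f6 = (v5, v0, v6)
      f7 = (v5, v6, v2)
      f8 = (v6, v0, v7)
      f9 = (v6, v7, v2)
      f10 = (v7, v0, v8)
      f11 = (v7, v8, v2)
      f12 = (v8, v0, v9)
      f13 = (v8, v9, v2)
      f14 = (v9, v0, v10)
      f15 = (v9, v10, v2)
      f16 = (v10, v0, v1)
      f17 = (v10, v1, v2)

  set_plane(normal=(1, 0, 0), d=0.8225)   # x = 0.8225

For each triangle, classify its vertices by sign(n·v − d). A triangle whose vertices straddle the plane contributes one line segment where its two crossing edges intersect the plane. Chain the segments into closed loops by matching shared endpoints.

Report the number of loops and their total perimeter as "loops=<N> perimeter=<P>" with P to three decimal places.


loops=1 perimeter=6.815

Straddling triangles (8 of 18):
  (v1,v0,v3) [+-+] → (0.8225, 0, 0)–(0.8225, 0.690185, 0)  len=0.6902
  (v1,v3,v2) [++-] → (0.8225, 0.690185, 1.09805)–(0.8225, 0, 1.58515)  len=0.8448
  (v3,v0,v4) [+--] → (0.8225, 0.690185, 0)–(0.8225, 1.30466, 0)  len=0.6145
  (v3,v4,v2) [+--] → (0.8225, 1.30466, 0)–(0.8225, 0.690185, 1.09805)  len=1.2583
  (v9,v0,v10) [--+] → (0.8225, -0.690185, 0)–(0.8225, -1.30466, 0)  len=0.6145
  (v9,v10,v2) [-+-] → (0.8225, -1.30466, 0)–(0.8225, -0.690185, 1.09805)  len=1.2583
  (v10,v0,v1) [+-+] → (0.8225, -0.690185, 0)–(0.8225, 0, 0)  len=0.6902
  (v10,v1,v2) [++-] → (0.8225, 0, 1.58515)–(0.8225, -0.690185, 1.09805)  len=0.8448

Chained into 1 loop(s):
  loop 1: 8 segments, perimeter = 6.8154
Total perimeter = 6.815


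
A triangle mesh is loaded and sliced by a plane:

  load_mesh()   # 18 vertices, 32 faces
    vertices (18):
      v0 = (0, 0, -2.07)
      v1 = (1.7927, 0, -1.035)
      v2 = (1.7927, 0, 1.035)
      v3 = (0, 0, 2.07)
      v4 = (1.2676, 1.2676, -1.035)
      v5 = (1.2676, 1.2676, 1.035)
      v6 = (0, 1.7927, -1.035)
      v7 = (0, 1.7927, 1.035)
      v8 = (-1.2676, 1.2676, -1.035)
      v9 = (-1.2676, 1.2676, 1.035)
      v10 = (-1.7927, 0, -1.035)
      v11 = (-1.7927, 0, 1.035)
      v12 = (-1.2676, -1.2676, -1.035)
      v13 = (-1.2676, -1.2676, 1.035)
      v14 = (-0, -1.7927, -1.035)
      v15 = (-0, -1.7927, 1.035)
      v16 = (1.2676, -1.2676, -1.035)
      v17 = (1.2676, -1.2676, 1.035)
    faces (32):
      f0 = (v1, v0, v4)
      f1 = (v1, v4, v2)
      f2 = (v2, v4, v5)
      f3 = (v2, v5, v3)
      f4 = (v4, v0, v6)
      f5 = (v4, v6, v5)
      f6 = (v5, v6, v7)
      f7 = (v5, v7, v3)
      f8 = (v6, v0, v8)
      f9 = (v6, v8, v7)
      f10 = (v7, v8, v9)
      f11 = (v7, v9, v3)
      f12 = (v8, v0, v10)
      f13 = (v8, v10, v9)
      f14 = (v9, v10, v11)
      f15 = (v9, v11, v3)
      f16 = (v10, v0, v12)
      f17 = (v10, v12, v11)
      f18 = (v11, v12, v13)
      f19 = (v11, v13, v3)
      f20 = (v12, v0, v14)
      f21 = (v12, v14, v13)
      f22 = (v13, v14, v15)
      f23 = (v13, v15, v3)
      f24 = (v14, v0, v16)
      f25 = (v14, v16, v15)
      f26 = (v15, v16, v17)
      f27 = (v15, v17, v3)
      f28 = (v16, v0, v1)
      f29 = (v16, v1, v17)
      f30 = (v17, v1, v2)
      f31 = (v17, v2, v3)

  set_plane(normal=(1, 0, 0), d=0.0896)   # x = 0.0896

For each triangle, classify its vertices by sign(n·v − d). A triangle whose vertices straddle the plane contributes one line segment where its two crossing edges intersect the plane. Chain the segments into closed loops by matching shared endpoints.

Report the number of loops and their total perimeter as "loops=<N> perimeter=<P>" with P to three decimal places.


loops=1 perimeter=12.203

Straddling triangles (12 of 32):
  (v1,v0,v4) [+-+] → (0.0896, 0, -2.01827)–(0.0896, 0.0896, -1.99684)  len=0.0921
  (v2,v5,v3) [++-] → (0.0896, 0.0896, 1.99684)–(0.0896, 0, 2.01827)  len=0.0921
  (v4,v0,v6) [+--] → (0.0896, 0.0896, -1.99684)–(0.0896, 1.75558, -1.035)  len=1.9237
  (v4,v6,v5) [+-+] → (0.0896, 1.75558, -1.035)–(0.0896, 1.75558, -0.888683)  len=0.1463
  (v5,v6,v7) [+--] → (0.0896, 1.75558, -0.888683)–(0.0896, 1.75558, 1.035)  len=1.9237
  (v5,v7,v3) [+--] → (0.0896, 1.75558, 1.035)–(0.0896, 0.0896, 1.99684)  len=1.9237
  (v14,v0,v16) [--+] → (0.0896, -0.0896, -1.99684)–(0.0896, -1.75558, -1.035)  len=1.9237
  (v14,v16,v15) [-+-] → (0.0896, -1.75558, -1.035)–(0.0896, -1.75558, 0.888683)  len=1.9237
  (v15,v16,v17) [-++] → (0.0896, -1.75558, 0.888683)–(0.0896, -1.75558, 1.035)  len=0.1463
  (v15,v17,v3) [-+-] → (0.0896, -1.75558, 1.035)–(0.0896, -0.0896, 1.99684)  len=1.9237
  (v16,v0,v1) [+-+] → (0.0896, -0.0896, -1.99684)–(0.0896, 0, -2.01827)  len=0.0921
  (v17,v2,v3) [++-] → (0.0896, 0, 2.01827)–(0.0896, -0.0896, 1.99684)  len=0.0921

Chained into 1 loop(s):
  loop 1: 12 segments, perimeter = 12.2033
Total perimeter = 12.203


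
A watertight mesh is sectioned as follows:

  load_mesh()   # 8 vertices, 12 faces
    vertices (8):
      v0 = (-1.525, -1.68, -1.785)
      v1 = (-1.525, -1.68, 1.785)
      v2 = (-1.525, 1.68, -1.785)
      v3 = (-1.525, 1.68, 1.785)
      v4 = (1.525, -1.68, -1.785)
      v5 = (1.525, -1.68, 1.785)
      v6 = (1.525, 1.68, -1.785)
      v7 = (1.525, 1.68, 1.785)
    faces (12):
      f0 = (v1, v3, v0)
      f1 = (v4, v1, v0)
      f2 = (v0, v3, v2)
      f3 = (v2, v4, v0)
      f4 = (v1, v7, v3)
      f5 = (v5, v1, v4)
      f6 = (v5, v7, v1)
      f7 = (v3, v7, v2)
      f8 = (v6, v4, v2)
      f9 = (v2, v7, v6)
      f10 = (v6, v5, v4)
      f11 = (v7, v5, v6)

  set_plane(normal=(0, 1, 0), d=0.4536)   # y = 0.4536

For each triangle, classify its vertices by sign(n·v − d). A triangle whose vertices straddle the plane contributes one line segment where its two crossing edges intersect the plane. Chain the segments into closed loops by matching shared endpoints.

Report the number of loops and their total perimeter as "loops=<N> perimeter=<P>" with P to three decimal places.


loops=1 perimeter=13.240

Straddling triangles (8 of 12):
  (v1,v3,v0) [-+-] → (-1.525, 0.4536, 1.785)–(-1.525, 0.4536, 0.48195)  len=1.3030
  (v0,v3,v2) [-++] → (-1.525, 0.4536, 0.48195)–(-1.525, 0.4536, -1.785)  len=2.2670
  (v2,v4,v0) [+--] → (-0.41175, 0.4536, -1.785)–(-1.525, 0.4536, -1.785)  len=1.1132
  (v1,v7,v3) [-++] → (0.41175, 0.4536, 1.785)–(-1.525, 0.4536, 1.785)  len=1.9367
  (v5,v7,v1) [-+-] → (1.525, 0.4536, 1.785)–(0.41175, 0.4536, 1.785)  len=1.1132
  (v6,v4,v2) [+-+] → (1.525, 0.4536, -1.785)–(-0.41175, 0.4536, -1.785)  len=1.9367
  (v6,v5,v4) [+--] → (1.525, 0.4536, -0.48195)–(1.525, 0.4536, -1.785)  len=1.3030
  (v7,v5,v6) [+-+] → (1.525, 0.4536, 1.785)–(1.525, 0.4536, -0.48195)  len=2.2670

Chained into 1 loop(s):
  loop 1: 8 segments, perimeter = 13.2400
Total perimeter = 13.240


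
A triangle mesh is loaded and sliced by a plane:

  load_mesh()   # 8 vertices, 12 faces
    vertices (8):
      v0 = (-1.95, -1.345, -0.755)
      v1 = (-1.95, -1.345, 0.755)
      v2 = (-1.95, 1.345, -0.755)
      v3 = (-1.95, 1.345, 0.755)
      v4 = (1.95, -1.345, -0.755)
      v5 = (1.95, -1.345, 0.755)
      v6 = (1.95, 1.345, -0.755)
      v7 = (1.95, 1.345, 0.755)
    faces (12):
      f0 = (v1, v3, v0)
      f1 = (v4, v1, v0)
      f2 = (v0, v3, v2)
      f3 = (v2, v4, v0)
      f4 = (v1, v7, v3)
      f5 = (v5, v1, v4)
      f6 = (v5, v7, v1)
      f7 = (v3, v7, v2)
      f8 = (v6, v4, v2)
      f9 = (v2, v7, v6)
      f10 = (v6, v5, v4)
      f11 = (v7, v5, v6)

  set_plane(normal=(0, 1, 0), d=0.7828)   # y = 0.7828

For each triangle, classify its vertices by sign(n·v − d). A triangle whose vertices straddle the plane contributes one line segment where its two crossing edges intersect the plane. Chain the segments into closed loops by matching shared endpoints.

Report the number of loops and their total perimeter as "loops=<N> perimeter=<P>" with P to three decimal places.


Straddling triangles (8 of 12):
  (v1,v3,v0) [-+-] → (-1.95, 0.7828, 0.755)–(-1.95, 0.7828, 0.439416)  len=0.3156
  (v0,v3,v2) [-++] → (-1.95, 0.7828, 0.439416)–(-1.95, 0.7828, -0.755)  len=1.1944
  (v2,v4,v0) [+--] → (-1.13491, 0.7828, -0.755)–(-1.95, 0.7828, -0.755)  len=0.8151
  (v1,v7,v3) [-++] → (1.13491, 0.7828, 0.755)–(-1.95, 0.7828, 0.755)  len=3.0849
  (v5,v7,v1) [-+-] → (1.95, 0.7828, 0.755)–(1.13491, 0.7828, 0.755)  len=0.8151
  (v6,v4,v2) [+-+] → (1.95, 0.7828, -0.755)–(-1.13491, 0.7828, -0.755)  len=3.0849
  (v6,v5,v4) [+--] → (1.95, 0.7828, -0.439416)–(1.95, 0.7828, -0.755)  len=0.3156
  (v7,v5,v6) [+-+] → (1.95, 0.7828, 0.755)–(1.95, 0.7828, -0.439416)  len=1.1944

Chained into 1 loop(s):
  loop 1: 8 segments, perimeter = 10.8200
Total perimeter = 10.820

loops=1 perimeter=10.820


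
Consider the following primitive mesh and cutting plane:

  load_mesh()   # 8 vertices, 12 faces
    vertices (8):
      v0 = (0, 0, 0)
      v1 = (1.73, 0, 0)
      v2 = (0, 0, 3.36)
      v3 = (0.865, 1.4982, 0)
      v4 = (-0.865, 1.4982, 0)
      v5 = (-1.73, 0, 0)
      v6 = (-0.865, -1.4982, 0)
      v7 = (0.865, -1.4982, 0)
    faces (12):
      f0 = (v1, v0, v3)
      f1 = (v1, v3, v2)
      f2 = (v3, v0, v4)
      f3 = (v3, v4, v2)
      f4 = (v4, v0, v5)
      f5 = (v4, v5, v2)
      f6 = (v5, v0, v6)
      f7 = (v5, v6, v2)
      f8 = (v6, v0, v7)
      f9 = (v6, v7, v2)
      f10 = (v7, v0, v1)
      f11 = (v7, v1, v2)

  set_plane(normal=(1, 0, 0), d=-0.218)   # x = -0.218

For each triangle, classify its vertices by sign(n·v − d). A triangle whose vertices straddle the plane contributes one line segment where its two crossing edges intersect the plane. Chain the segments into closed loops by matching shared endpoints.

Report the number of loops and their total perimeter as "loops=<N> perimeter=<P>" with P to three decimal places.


Straddling triangles (8 of 12):
  (v3,v0,v4) [++-] → (-0.218, 0.377581, 0)–(-0.218, 1.4982, 0)  len=1.1206
  (v3,v4,v2) [+-+] → (-0.218, 1.4982, 0)–(-0.218, 0.377581, 2.5132)  len=2.7517
  (v4,v0,v5) [-+-] → (-0.218, 0.377581, 0)–(-0.218, 0, 0)  len=0.3776
  (v4,v5,v2) [--+] → (-0.218, 0, 2.9366)–(-0.218, 0.377581, 2.5132)  len=0.5673
  (v5,v0,v6) [-+-] → (-0.218, 0, 0)–(-0.218, -0.377581, 0)  len=0.3776
  (v5,v6,v2) [--+] → (-0.218, -0.377581, 2.5132)–(-0.218, 0, 2.9366)  len=0.5673
  (v6,v0,v7) [-++] → (-0.218, -0.377581, 0)–(-0.218, -1.4982, 0)  len=1.1206
  (v6,v7,v2) [-++] → (-0.218, -1.4982, 0)–(-0.218, -0.377581, 2.5132)  len=2.7517

Chained into 1 loop(s):
  loop 1: 8 segments, perimeter = 9.6345
Total perimeter = 9.634

loops=1 perimeter=9.634


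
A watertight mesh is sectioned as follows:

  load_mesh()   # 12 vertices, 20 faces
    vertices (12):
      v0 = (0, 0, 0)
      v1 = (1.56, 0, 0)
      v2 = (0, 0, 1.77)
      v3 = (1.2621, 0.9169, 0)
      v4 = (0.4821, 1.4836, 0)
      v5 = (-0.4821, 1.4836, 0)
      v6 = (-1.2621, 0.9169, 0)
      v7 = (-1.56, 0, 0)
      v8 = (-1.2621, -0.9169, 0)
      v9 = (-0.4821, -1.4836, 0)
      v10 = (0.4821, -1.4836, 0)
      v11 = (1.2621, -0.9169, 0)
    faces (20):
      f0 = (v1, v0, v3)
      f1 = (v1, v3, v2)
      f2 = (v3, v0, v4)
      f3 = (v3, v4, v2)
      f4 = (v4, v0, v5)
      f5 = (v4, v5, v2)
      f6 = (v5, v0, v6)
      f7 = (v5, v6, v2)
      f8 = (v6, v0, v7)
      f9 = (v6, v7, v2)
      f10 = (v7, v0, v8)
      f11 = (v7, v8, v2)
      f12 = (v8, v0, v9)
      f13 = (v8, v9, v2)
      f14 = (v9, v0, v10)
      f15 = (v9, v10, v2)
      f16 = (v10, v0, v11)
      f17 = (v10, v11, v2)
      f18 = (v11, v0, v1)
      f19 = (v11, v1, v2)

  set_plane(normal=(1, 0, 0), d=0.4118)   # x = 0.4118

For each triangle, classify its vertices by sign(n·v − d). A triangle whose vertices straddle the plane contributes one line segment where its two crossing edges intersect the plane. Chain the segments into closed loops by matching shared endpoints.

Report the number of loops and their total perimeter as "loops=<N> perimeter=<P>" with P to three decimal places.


Straddling triangles (12 of 20):
  (v1,v0,v3) [+-+] → (0.4118, 0, 0)–(0.4118, 0.299168, 0)  len=0.2992
  (v1,v3,v2) [++-] → (0.4118, 0.299168, 1.19248)–(0.4118, 0, 1.30277)  len=0.3188
  (v3,v0,v4) [+-+] → (0.4118, 0.299168, 0)–(0.4118, 1.26726, 0)  len=0.9681
  (v3,v4,v2) [++-] → (0.4118, 1.26726, 0.258102)–(0.4118, 0.299168, 1.19248)  len=1.3455
  (v4,v0,v5) [+--] → (0.4118, 1.26726, 0)–(0.4118, 1.4836, 0)  len=0.2163
  (v4,v5,v2) [+--] → (0.4118, 1.4836, 0)–(0.4118, 1.26726, 0.258102)  len=0.3368
  (v9,v0,v10) [--+] → (0.4118, -1.26726, 0)–(0.4118, -1.4836, 0)  len=0.2163
  (v9,v10,v2) [-+-] → (0.4118, -1.4836, 0)–(0.4118, -1.26726, 0.258102)  len=0.3368
  (v10,v0,v11) [+-+] → (0.4118, -1.26726, 0)–(0.4118, -0.299168, 0)  len=0.9681
  (v10,v11,v2) [++-] → (0.4118, -0.299168, 1.19248)–(0.4118, -1.26726, 0.258102)  len=1.3455
  (v11,v0,v1) [+-+] → (0.4118, -0.299168, 0)–(0.4118, 0, 0)  len=0.2992
  (v11,v1,v2) [++-] → (0.4118, 0, 1.30277)–(0.4118, -0.299168, 1.19248)  len=0.3188

Chained into 1 loop(s):
  loop 1: 12 segments, perimeter = 6.9694
Total perimeter = 6.969

loops=1 perimeter=6.969


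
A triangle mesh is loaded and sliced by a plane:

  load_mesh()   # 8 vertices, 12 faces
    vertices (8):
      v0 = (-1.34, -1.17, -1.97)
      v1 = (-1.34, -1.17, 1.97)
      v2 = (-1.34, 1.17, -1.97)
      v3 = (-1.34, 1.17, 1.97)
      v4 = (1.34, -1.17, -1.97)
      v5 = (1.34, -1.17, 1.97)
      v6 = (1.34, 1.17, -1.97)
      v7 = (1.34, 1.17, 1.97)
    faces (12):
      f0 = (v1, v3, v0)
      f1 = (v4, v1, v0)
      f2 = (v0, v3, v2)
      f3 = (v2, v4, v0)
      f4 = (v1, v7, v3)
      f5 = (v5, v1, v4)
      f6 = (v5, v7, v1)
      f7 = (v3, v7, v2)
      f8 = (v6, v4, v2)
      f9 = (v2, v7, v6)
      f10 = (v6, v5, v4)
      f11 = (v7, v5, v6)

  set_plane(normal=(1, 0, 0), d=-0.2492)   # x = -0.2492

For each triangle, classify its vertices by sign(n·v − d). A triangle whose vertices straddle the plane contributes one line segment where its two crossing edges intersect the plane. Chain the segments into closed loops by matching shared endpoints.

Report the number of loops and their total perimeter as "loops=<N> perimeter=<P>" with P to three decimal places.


loops=1 perimeter=12.560

Straddling triangles (8 of 12):
  (v4,v1,v0) [+--] → (-0.2492, -1.17, 0.366361)–(-0.2492, -1.17, -1.97)  len=2.3364
  (v2,v4,v0) [-+-] → (-0.2492, 0.217585, -1.97)–(-0.2492, -1.17, -1.97)  len=1.3876
  (v1,v7,v3) [-+-] → (-0.2492, -0.217585, 1.97)–(-0.2492, 1.17, 1.97)  len=1.3876
  (v5,v1,v4) [+-+] → (-0.2492, -1.17, 1.97)–(-0.2492, -1.17, 0.366361)  len=1.6036
  (v5,v7,v1) [++-] → (-0.2492, -0.217585, 1.97)–(-0.2492, -1.17, 1.97)  len=0.9524
  (v3,v7,v2) [-+-] → (-0.2492, 1.17, 1.97)–(-0.2492, 1.17, -0.366361)  len=2.3364
  (v6,v4,v2) [++-] → (-0.2492, 0.217585, -1.97)–(-0.2492, 1.17, -1.97)  len=0.9524
  (v2,v7,v6) [-++] → (-0.2492, 1.17, -0.366361)–(-0.2492, 1.17, -1.97)  len=1.6036

Chained into 1 loop(s):
  loop 1: 8 segments, perimeter = 12.5600
Total perimeter = 12.560


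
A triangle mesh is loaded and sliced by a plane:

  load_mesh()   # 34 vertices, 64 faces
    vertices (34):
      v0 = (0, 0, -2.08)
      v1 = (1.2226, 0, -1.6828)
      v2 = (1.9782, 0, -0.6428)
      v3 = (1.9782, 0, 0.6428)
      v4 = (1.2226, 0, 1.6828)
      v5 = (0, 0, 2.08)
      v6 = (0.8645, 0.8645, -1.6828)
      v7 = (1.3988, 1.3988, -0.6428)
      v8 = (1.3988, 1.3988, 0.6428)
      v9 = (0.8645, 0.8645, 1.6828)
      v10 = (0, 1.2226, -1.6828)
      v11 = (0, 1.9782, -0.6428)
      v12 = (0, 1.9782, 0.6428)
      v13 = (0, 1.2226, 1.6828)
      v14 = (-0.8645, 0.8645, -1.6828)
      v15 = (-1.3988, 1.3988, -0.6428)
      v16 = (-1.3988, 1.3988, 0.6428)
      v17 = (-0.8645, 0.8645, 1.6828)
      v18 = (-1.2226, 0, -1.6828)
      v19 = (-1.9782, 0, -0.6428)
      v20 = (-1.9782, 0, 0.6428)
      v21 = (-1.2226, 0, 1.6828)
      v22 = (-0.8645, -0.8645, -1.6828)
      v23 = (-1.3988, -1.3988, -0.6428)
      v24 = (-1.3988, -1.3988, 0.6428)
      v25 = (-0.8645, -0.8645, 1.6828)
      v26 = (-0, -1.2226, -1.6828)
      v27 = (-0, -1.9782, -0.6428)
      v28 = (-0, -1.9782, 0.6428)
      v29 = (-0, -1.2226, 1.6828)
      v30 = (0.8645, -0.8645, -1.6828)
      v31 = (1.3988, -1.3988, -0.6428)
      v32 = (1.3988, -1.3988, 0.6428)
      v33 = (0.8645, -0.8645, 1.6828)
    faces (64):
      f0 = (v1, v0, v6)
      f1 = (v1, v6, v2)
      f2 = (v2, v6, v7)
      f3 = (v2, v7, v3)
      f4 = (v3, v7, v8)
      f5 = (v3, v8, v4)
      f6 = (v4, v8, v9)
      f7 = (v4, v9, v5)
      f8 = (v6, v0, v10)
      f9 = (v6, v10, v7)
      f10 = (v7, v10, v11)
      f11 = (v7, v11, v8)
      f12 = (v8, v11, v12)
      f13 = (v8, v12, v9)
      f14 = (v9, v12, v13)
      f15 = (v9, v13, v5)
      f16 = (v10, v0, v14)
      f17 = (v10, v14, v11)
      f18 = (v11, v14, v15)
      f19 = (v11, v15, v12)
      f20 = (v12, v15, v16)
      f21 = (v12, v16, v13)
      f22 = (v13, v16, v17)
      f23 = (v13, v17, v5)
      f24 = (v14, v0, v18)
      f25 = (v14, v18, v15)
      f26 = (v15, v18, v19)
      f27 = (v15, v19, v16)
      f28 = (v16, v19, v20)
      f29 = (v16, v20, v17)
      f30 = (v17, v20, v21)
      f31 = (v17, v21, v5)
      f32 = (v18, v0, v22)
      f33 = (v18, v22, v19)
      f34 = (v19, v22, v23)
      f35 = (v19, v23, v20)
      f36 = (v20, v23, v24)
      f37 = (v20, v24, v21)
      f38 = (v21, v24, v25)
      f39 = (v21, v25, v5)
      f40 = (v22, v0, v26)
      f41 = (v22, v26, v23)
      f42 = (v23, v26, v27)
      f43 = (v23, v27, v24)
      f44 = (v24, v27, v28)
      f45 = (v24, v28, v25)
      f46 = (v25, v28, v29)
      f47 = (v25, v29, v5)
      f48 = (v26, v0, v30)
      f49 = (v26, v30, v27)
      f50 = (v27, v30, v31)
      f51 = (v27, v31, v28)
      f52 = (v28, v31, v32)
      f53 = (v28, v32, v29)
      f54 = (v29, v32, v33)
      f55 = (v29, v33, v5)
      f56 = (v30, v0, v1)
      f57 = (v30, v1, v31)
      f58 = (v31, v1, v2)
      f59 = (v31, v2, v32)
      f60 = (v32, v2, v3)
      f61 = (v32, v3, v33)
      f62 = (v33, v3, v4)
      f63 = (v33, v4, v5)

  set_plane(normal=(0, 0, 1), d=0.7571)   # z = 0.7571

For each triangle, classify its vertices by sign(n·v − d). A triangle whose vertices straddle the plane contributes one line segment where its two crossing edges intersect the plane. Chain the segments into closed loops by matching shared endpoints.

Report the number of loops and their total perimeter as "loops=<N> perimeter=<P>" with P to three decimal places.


loops=1 perimeter=11.604

Straddling triangles (16 of 64):
  (v3,v8,v4) [--+] → (1.37943, 1.24507, 0.7571)–(1.89516, 0, 0.7571)  len=1.3476
  (v4,v8,v9) [+-+] → (1.37943, 1.24507, 0.7571)–(1.34008, 1.34008, 0.7571)  len=0.1028
  (v8,v12,v9) [--+] → (0.0950119, 1.8558, 0.7571)–(1.34008, 1.34008, 0.7571)  len=1.3476
  (v9,v12,v13) [+-+] → (0.0950119, 1.8558, 0.7571)–(0, 1.89516, 0.7571)  len=0.1028
  (v12,v16,v13) [--+] → (-1.24507, 1.37943, 0.7571)–(0, 1.89516, 0.7571)  len=1.3476
  (v13,v16,v17) [+-+] → (-1.24507, 1.37943, 0.7571)–(-1.34008, 1.34008, 0.7571)  len=0.1028
  (v16,v20,v17) [--+] → (-1.8558, 0.0950119, 0.7571)–(-1.34008, 1.34008, 0.7571)  len=1.3476
  (v17,v20,v21) [+-+] → (-1.8558, 0.0950119, 0.7571)–(-1.89516, 0, 0.7571)  len=0.1028
  (v20,v24,v21) [--+] → (-1.37943, -1.24507, 0.7571)–(-1.89516, 0, 0.7571)  len=1.3476
  (v21,v24,v25) [+-+] → (-1.37943, -1.24507, 0.7571)–(-1.34008, -1.34008, 0.7571)  len=0.1028
  (v24,v28,v25) [--+] → (-0.0950119, -1.8558, 0.7571)–(-1.34008, -1.34008, 0.7571)  len=1.3476
  (v25,v28,v29) [+-+] → (-0.0950119, -1.8558, 0.7571)–(0, -1.89516, 0.7571)  len=0.1028
  (v28,v32,v29) [--+] → (1.24507, -1.37943, 0.7571)–(0, -1.89516, 0.7571)  len=1.3476
  (v29,v32,v33) [+-+] → (1.24507, -1.37943, 0.7571)–(1.34008, -1.34008, 0.7571)  len=0.1028
  (v32,v3,v33) [--+] → (1.8558, -0.0950119, 0.7571)–(1.34008, -1.34008, 0.7571)  len=1.3476
  (v33,v3,v4) [+-+] → (1.8558, -0.0950119, 0.7571)–(1.89516, 0, 0.7571)  len=0.1028

Chained into 1 loop(s):
  loop 1: 16 segments, perimeter = 11.6039
Total perimeter = 11.604


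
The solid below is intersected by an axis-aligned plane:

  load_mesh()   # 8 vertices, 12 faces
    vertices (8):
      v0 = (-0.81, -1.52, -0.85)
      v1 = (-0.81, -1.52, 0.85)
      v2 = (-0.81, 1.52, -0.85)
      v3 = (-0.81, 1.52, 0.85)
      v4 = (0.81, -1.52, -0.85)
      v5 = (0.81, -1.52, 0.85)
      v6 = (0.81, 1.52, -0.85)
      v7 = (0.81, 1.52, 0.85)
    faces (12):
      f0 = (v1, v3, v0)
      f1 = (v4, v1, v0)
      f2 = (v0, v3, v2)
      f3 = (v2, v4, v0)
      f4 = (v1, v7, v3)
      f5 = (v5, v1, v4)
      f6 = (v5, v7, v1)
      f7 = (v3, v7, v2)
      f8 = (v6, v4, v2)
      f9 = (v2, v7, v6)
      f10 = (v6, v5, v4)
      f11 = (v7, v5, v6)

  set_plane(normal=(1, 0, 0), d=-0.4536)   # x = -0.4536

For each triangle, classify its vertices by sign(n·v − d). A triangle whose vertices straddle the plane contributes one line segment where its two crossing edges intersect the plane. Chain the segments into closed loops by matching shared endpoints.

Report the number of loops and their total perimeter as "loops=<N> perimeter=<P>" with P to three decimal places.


Straddling triangles (8 of 12):
  (v4,v1,v0) [+--] → (-0.4536, -1.52, 0.476)–(-0.4536, -1.52, -0.85)  len=1.3260
  (v2,v4,v0) [-+-] → (-0.4536, 0.8512, -0.85)–(-0.4536, -1.52, -0.85)  len=2.3712
  (v1,v7,v3) [-+-] → (-0.4536, -0.8512, 0.85)–(-0.4536, 1.52, 0.85)  len=2.3712
  (v5,v1,v4) [+-+] → (-0.4536, -1.52, 0.85)–(-0.4536, -1.52, 0.476)  len=0.3740
  (v5,v7,v1) [++-] → (-0.4536, -0.8512, 0.85)–(-0.4536, -1.52, 0.85)  len=0.6688
  (v3,v7,v2) [-+-] → (-0.4536, 1.52, 0.85)–(-0.4536, 1.52, -0.476)  len=1.3260
  (v6,v4,v2) [++-] → (-0.4536, 0.8512, -0.85)–(-0.4536, 1.52, -0.85)  len=0.6688
  (v2,v7,v6) [-++] → (-0.4536, 1.52, -0.476)–(-0.4536, 1.52, -0.85)  len=0.3740

Chained into 1 loop(s):
  loop 1: 8 segments, perimeter = 9.4800
Total perimeter = 9.480

loops=1 perimeter=9.480


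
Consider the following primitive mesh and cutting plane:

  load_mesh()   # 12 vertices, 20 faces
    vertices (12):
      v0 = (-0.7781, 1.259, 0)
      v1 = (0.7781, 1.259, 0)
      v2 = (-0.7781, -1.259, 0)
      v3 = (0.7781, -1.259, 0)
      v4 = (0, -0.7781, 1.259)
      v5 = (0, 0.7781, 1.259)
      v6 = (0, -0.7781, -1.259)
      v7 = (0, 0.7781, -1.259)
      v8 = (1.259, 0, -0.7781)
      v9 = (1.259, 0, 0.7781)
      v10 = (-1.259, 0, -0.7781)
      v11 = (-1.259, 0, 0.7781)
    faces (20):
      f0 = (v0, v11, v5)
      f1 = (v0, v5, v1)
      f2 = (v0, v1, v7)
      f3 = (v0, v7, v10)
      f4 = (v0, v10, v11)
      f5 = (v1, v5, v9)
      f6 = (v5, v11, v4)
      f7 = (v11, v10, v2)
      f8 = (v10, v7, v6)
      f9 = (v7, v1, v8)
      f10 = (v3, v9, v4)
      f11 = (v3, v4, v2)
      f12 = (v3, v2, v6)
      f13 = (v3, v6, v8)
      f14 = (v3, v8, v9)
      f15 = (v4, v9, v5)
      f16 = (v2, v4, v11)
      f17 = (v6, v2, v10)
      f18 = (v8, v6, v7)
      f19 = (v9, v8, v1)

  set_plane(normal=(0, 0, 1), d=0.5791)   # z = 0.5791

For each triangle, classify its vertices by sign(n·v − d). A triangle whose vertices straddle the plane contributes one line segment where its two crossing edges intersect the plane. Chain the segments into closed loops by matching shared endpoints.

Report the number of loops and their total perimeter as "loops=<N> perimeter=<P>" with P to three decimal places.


loops=1 perimeter=7.109

Straddling triangles (10 of 20):
  (v0,v11,v5) [-++] → (-1.13601, 0.321991, 0.5791)–(-0.420199, 1.0378, 0.5791)  len=1.0123
  (v0,v5,v1) [-+-] → (-0.420199, 1.0378, 0.5791)–(0.420199, 1.0378, 0.5791)  len=0.8404
  (v0,v10,v11) [--+] → (-1.259, 0, 0.5791)–(-1.13601, 0.321991, 0.5791)  len=0.3447
  (v1,v5,v9) [-++] → (0.420199, 1.0378, 0.5791)–(1.13601, 0.321991, 0.5791)  len=1.0123
  (v11,v10,v2) [+--] → (-1.259, 0, 0.5791)–(-1.13601, -0.321991, 0.5791)  len=0.3447
  (v3,v9,v4) [-++] → (1.13601, -0.321991, 0.5791)–(0.420199, -1.0378, 0.5791)  len=1.0123
  (v3,v4,v2) [-+-] → (0.420199, -1.0378, 0.5791)–(-0.420199, -1.0378, 0.5791)  len=0.8404
  (v3,v8,v9) [--+] → (1.259, 0, 0.5791)–(1.13601, -0.321991, 0.5791)  len=0.3447
  (v2,v4,v11) [-++] → (-0.420199, -1.0378, 0.5791)–(-1.13601, -0.321991, 0.5791)  len=1.0123
  (v9,v8,v1) [+--] → (1.259, 0, 0.5791)–(1.13601, 0.321991, 0.5791)  len=0.3447

Chained into 1 loop(s):
  loop 1: 10 segments, perimeter = 7.1088
Total perimeter = 7.109


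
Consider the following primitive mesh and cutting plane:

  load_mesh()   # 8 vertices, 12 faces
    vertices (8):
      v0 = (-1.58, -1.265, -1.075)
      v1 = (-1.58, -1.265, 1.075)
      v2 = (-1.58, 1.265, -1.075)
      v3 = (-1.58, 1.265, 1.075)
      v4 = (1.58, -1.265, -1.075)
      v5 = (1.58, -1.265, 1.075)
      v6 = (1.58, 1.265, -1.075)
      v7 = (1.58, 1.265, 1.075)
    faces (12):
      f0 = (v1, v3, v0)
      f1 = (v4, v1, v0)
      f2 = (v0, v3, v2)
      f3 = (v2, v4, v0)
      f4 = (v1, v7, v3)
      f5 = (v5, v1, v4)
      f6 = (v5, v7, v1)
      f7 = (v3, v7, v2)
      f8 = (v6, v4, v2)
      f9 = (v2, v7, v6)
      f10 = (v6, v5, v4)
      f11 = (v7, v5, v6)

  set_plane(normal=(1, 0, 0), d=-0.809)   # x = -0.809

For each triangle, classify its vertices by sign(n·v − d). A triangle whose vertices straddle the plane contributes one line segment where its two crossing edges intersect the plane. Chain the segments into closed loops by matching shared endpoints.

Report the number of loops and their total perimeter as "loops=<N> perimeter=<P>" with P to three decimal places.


Straddling triangles (8 of 12):
  (v4,v1,v0) [+--] → (-0.809, -1.265, 0.550427)–(-0.809, -1.265, -1.075)  len=1.6254
  (v2,v4,v0) [-+-] → (-0.809, 0.647712, -1.075)–(-0.809, -1.265, -1.075)  len=1.9127
  (v1,v7,v3) [-+-] → (-0.809, -0.647712, 1.075)–(-0.809, 1.265, 1.075)  len=1.9127
  (v5,v1,v4) [+-+] → (-0.809, -1.265, 1.075)–(-0.809, -1.265, 0.550427)  len=0.5246
  (v5,v7,v1) [++-] → (-0.809, -0.647712, 1.075)–(-0.809, -1.265, 1.075)  len=0.6173
  (v3,v7,v2) [-+-] → (-0.809, 1.265, 1.075)–(-0.809, 1.265, -0.550427)  len=1.6254
  (v6,v4,v2) [++-] → (-0.809, 0.647712, -1.075)–(-0.809, 1.265, -1.075)  len=0.6173
  (v2,v7,v6) [-++] → (-0.809, 1.265, -0.550427)–(-0.809, 1.265, -1.075)  len=0.5246

Chained into 1 loop(s):
  loop 1: 8 segments, perimeter = 9.3600
Total perimeter = 9.360

loops=1 perimeter=9.360


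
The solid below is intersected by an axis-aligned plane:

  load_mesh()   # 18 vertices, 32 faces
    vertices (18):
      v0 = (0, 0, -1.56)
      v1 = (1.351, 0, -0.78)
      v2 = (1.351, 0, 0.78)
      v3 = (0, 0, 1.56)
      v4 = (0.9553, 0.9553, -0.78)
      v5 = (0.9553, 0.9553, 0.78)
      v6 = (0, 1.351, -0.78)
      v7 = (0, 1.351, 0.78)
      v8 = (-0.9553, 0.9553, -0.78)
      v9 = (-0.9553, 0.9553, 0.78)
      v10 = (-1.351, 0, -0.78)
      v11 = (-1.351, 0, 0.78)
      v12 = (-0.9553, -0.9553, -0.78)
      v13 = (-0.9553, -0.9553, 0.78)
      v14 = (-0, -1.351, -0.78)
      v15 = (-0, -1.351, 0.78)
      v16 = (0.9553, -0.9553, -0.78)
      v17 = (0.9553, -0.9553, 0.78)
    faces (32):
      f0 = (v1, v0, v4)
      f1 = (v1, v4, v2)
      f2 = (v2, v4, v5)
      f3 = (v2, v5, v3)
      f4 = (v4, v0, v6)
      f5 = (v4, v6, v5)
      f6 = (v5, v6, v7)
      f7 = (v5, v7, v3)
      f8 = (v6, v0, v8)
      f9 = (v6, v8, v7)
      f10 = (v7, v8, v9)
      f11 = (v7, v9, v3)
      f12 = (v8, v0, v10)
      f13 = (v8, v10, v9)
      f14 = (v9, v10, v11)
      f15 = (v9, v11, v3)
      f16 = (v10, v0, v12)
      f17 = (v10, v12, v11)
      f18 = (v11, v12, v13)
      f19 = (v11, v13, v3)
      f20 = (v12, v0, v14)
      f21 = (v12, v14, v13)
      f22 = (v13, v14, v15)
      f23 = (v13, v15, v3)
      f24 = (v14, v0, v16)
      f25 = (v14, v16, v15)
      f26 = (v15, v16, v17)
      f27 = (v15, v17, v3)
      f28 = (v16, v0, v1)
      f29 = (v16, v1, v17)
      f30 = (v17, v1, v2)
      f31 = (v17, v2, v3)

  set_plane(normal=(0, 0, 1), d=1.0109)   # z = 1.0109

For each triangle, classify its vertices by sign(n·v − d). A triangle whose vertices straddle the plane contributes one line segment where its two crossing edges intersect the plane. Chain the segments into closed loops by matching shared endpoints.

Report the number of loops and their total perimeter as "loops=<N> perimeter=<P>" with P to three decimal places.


Straddling triangles (8 of 32):
  (v2,v5,v3) [--+] → (0.672507, 0.672507, 1.0109)–(0.951069, 0, 1.0109)  len=0.7279
  (v5,v7,v3) [--+] → (0, 0.951069, 1.0109)–(0.672507, 0.672507, 1.0109)  len=0.7279
  (v7,v9,v3) [--+] → (-0.672507, 0.672507, 1.0109)–(0, 0.951069, 1.0109)  len=0.7279
  (v9,v11,v3) [--+] → (-0.951069, 0, 1.0109)–(-0.672507, 0.672507, 1.0109)  len=0.7279
  (v11,v13,v3) [--+] → (-0.672507, -0.672507, 1.0109)–(-0.951069, 0, 1.0109)  len=0.7279
  (v13,v15,v3) [--+] → (0, -0.951069, 1.0109)–(-0.672507, -0.672507, 1.0109)  len=0.7279
  (v15,v17,v3) [--+] → (0.672507, -0.672507, 1.0109)–(0, -0.951069, 1.0109)  len=0.7279
  (v17,v2,v3) [--+] → (0.951069, 0, 1.0109)–(0.672507, -0.672507, 1.0109)  len=0.7279

Chained into 1 loop(s):
  loop 1: 8 segments, perimeter = 5.8233
Total perimeter = 5.823

loops=1 perimeter=5.823


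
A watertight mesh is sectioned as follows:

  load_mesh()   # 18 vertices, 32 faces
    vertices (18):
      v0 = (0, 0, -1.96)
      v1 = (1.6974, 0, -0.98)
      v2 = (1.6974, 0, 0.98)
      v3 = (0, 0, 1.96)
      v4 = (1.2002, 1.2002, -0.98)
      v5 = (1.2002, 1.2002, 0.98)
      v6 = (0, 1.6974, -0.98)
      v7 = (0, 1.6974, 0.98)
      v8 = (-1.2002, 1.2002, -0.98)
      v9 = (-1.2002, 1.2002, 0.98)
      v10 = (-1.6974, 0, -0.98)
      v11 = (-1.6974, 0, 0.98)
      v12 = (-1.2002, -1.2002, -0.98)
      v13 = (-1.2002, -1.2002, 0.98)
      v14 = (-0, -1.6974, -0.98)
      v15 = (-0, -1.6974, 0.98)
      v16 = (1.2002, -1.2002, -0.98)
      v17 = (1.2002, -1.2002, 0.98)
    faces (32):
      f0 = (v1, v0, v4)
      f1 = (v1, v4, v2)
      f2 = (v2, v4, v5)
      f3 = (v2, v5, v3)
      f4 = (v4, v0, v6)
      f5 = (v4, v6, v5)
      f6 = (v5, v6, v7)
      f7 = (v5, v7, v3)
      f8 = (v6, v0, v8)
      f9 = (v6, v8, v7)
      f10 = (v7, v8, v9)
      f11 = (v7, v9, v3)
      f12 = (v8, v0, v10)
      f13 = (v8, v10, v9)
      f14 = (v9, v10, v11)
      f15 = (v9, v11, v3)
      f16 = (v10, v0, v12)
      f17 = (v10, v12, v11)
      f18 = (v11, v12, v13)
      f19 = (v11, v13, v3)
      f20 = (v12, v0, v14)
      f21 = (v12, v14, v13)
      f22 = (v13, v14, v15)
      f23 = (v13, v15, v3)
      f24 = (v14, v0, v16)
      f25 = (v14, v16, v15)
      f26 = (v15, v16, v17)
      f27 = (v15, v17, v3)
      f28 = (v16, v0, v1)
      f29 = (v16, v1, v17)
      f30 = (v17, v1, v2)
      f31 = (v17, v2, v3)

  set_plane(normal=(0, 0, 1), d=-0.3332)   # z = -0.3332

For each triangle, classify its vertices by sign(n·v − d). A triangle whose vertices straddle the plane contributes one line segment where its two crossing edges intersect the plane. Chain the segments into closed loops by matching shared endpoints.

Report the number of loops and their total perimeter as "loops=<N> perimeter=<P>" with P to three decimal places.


Straddling triangles (16 of 32):
  (v1,v4,v2) [--+] → (1.36428, 0.804134, -0.3332)–(1.6974, 0, -0.3332)  len=0.8704
  (v2,v4,v5) [+-+] → (1.36428, 0.804134, -0.3332)–(1.2002, 1.2002, -0.3332)  len=0.4287
  (v4,v6,v5) [--+] → (0.396066, 1.53332, -0.3332)–(1.2002, 1.2002, -0.3332)  len=0.8704
  (v5,v6,v7) [+-+] → (0.396066, 1.53332, -0.3332)–(0, 1.6974, -0.3332)  len=0.4287
  (v6,v8,v7) [--+] → (-0.804134, 1.36428, -0.3332)–(0, 1.6974, -0.3332)  len=0.8704
  (v7,v8,v9) [+-+] → (-0.804134, 1.36428, -0.3332)–(-1.2002, 1.2002, -0.3332)  len=0.4287
  (v8,v10,v9) [--+] → (-1.53332, 0.396066, -0.3332)–(-1.2002, 1.2002, -0.3332)  len=0.8704
  (v9,v10,v11) [+-+] → (-1.53332, 0.396066, -0.3332)–(-1.6974, 0, -0.3332)  len=0.4287
  (v10,v12,v11) [--+] → (-1.36428, -0.804134, -0.3332)–(-1.6974, 0, -0.3332)  len=0.8704
  (v11,v12,v13) [+-+] → (-1.36428, -0.804134, -0.3332)–(-1.2002, -1.2002, -0.3332)  len=0.4287
  (v12,v14,v13) [--+] → (-0.396066, -1.53332, -0.3332)–(-1.2002, -1.2002, -0.3332)  len=0.8704
  (v13,v14,v15) [+-+] → (-0.396066, -1.53332, -0.3332)–(0, -1.6974, -0.3332)  len=0.4287
  (v14,v16,v15) [--+] → (0.804134, -1.36428, -0.3332)–(0, -1.6974, -0.3332)  len=0.8704
  (v15,v16,v17) [+-+] → (0.804134, -1.36428, -0.3332)–(1.2002, -1.2002, -0.3332)  len=0.4287
  (v16,v1,v17) [--+] → (1.53332, -0.396066, -0.3332)–(1.2002, -1.2002, -0.3332)  len=0.8704
  (v17,v1,v2) [+-+] → (1.53332, -0.396066, -0.3332)–(1.6974, 0, -0.3332)  len=0.4287

Chained into 1 loop(s):
  loop 1: 16 segments, perimeter = 10.3929
Total perimeter = 10.393

loops=1 perimeter=10.393


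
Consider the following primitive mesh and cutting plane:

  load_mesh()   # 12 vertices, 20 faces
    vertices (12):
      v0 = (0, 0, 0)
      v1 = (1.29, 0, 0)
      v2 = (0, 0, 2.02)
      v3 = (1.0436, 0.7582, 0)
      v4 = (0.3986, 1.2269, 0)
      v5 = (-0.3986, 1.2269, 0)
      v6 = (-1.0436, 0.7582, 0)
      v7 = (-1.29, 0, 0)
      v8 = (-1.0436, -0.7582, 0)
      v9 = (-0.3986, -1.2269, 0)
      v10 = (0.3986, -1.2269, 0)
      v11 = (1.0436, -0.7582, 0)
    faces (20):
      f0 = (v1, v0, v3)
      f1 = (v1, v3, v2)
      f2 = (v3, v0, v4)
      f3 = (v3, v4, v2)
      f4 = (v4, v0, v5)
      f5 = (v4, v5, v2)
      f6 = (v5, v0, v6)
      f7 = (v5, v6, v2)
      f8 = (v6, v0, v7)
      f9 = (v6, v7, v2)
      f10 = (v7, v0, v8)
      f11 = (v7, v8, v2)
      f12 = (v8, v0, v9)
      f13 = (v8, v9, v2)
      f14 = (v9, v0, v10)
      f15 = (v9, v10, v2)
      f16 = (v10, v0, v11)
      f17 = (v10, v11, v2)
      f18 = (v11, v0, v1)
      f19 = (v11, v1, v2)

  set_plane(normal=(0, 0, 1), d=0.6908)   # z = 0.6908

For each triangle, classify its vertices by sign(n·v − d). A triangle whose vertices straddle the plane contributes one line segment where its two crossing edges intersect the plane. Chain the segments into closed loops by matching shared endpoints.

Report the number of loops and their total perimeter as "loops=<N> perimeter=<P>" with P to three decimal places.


loops=1 perimeter=5.246

Straddling triangles (10 of 20):
  (v1,v3,v2) [--+] → (0.686709, 0.498911, 0.6908)–(0.848846, 0, 0.6908)  len=0.5246
  (v3,v4,v2) [--+] → (0.262287, 0.807324, 0.6908)–(0.686709, 0.498911, 0.6908)  len=0.5246
  (v4,v5,v2) [--+] → (-0.262287, 0.807324, 0.6908)–(0.262287, 0.807324, 0.6908)  len=0.5246
  (v5,v6,v2) [--+] → (-0.686709, 0.498911, 0.6908)–(-0.262287, 0.807324, 0.6908)  len=0.5246
  (v6,v7,v2) [--+] → (-0.848846, 0, 0.6908)–(-0.686709, 0.498911, 0.6908)  len=0.5246
  (v7,v8,v2) [--+] → (-0.686709, -0.498911, 0.6908)–(-0.848846, 0, 0.6908)  len=0.5246
  (v8,v9,v2) [--+] → (-0.262287, -0.807324, 0.6908)–(-0.686709, -0.498911, 0.6908)  len=0.5246
  (v9,v10,v2) [--+] → (0.262287, -0.807324, 0.6908)–(-0.262287, -0.807324, 0.6908)  len=0.5246
  (v10,v11,v2) [--+] → (0.686709, -0.498911, 0.6908)–(0.262287, -0.807324, 0.6908)  len=0.5246
  (v11,v1,v2) [--+] → (0.848846, 0, 0.6908)–(0.686709, -0.498911, 0.6908)  len=0.5246

Chained into 1 loop(s):
  loop 1: 10 segments, perimeter = 5.2461
Total perimeter = 5.246


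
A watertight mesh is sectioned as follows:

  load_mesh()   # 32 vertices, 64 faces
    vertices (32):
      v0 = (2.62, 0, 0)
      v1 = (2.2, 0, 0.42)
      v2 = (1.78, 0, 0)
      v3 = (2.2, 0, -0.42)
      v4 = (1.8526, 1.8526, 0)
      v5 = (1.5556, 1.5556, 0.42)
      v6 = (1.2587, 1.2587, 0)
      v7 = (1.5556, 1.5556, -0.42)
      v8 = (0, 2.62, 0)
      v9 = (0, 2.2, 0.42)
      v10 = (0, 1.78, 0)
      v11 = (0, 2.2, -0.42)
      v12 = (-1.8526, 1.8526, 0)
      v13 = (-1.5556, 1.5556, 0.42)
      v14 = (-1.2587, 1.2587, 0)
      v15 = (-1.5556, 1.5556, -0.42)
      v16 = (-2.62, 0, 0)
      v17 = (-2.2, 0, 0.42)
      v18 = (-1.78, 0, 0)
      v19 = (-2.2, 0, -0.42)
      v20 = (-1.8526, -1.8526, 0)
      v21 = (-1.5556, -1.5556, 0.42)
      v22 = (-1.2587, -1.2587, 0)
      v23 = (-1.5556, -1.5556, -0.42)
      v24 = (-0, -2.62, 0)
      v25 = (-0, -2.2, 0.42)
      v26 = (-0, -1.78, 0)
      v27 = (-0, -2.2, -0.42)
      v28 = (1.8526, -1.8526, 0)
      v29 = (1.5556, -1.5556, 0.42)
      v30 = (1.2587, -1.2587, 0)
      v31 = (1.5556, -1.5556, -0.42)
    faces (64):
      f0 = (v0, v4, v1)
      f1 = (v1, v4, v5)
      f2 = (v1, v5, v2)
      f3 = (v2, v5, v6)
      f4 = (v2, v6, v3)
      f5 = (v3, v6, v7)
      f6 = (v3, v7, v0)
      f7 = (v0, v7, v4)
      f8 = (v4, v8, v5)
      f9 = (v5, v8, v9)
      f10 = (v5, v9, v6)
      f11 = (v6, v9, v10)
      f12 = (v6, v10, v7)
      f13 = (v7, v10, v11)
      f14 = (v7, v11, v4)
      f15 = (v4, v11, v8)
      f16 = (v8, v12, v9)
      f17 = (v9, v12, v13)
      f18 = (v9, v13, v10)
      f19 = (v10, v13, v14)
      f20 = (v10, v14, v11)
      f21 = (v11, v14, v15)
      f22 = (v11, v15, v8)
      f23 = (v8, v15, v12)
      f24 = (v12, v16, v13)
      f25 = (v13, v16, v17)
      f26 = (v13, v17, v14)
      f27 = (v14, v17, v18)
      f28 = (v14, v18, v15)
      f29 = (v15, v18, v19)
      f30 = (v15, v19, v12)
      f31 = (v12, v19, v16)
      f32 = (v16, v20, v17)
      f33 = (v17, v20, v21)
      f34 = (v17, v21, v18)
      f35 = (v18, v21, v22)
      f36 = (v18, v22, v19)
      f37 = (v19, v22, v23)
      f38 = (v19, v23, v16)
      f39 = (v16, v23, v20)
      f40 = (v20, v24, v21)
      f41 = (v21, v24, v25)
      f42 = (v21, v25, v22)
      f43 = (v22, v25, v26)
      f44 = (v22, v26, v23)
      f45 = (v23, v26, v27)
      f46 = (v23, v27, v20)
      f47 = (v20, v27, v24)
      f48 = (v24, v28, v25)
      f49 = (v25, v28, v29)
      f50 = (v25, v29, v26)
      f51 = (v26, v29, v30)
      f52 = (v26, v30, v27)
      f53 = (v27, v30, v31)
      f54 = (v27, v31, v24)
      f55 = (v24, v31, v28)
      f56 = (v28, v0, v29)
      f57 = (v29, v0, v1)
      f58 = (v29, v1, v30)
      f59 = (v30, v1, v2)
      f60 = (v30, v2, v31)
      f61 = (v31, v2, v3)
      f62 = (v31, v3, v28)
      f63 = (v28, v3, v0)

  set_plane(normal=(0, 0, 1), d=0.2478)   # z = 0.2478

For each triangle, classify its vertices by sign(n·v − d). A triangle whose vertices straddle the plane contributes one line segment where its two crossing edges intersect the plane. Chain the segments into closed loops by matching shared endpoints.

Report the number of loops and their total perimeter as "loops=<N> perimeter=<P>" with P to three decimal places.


Straddling triangles (32 of 64):
  (v0,v4,v1) [--+] → (2.05757, 0.759566, 0.2478)–(2.3722, 0, 0.2478)  len=0.8222
  (v1,v4,v5) [+-+] → (2.05757, 0.759566, 0.2478)–(1.67737, 1.67737, 0.2478)  len=0.9934
  (v1,v5,v2) [++-] → (1.6476, 0.917804, 0.2478)–(2.0278, 0, 0.2478)  len=0.9934
  (v2,v5,v6) [-+-] → (1.6476, 0.917804, 0.2478)–(1.43387, 1.43387, 0.2478)  len=0.5586
  (v4,v8,v5) [--+] → (0.917804, 1.992, 0.2478)–(1.67737, 1.67737, 0.2478)  len=0.8222
  (v5,v8,v9) [+-+] → (0.917804, 1.992, 0.2478)–(0, 2.3722, 0.2478)  len=0.9934
  (v5,v9,v6) [++-] → (0.516067, 1.81407, 0.2478)–(1.43387, 1.43387, 0.2478)  len=0.9934
  (v6,v9,v10) [-+-] → (0.516067, 1.81407, 0.2478)–(0, 2.0278, 0.2478)  len=0.5586
  (v8,v12,v9) [--+] → (-0.759566, 2.05757, 0.2478)–(0, 2.3722, 0.2478)  len=0.8222
  (v9,v12,v13) [+-+] → (-0.759566, 2.05757, 0.2478)–(-1.67737, 1.67737, 0.2478)  len=0.9934
  (v9,v13,v10) [++-] → (-0.917804, 1.6476, 0.2478)–(0, 2.0278, 0.2478)  len=0.9934
  (v10,v13,v14) [-+-] → (-0.917804, 1.6476, 0.2478)–(-1.43387, 1.43387, 0.2478)  len=0.5586
  (v12,v16,v13) [--+] → (-1.992, 0.917804, 0.2478)–(-1.67737, 1.67737, 0.2478)  len=0.8222
  (v13,v16,v17) [+-+] → (-1.992, 0.917804, 0.2478)–(-2.3722, 0, 0.2478)  len=0.9934
  (v13,v17,v14) [++-] → (-1.81407, 0.516067, 0.2478)–(-1.43387, 1.43387, 0.2478)  len=0.9934
  (v14,v17,v18) [-+-] → (-1.81407, 0.516067, 0.2478)–(-2.0278, 0, 0.2478)  len=0.5586
  (v16,v20,v17) [--+] → (-2.05757, -0.759566, 0.2478)–(-2.3722, 0, 0.2478)  len=0.8222
  (v17,v20,v21) [+-+] → (-2.05757, -0.759566, 0.2478)–(-1.67737, -1.67737, 0.2478)  len=0.9934
  (v17,v21,v18) [++-] → (-1.6476, -0.917804, 0.2478)–(-2.0278, 0, 0.2478)  len=0.9934
  (v18,v21,v22) [-+-] → (-1.6476, -0.917804, 0.2478)–(-1.43387, -1.43387, 0.2478)  len=0.5586
  (v20,v24,v21) [--+] → (-0.917804, -1.992, 0.2478)–(-1.67737, -1.67737, 0.2478)  len=0.8222
  (v21,v24,v25) [+-+] → (-0.917804, -1.992, 0.2478)–(0, -2.3722, 0.2478)  len=0.9934
  (v21,v25,v22) [++-] → (-0.516067, -1.81407, 0.2478)–(-1.43387, -1.43387, 0.2478)  len=0.9934
  (v22,v25,v26) [-+-] → (-0.516067, -1.81407, 0.2478)–(0, -2.0278, 0.2478)  len=0.5586
  (v24,v28,v25) [--+] → (0.759566, -2.05757, 0.2478)–(0, -2.3722, 0.2478)  len=0.8222
  (v25,v28,v29) [+-+] → (0.759566, -2.05757, 0.2478)–(1.67737, -1.67737, 0.2478)  len=0.9934
  (v25,v29,v26) [++-] → (0.917804, -1.6476, 0.2478)–(0, -2.0278, 0.2478)  len=0.9934
  (v26,v29,v30) [-+-] → (0.917804, -1.6476, 0.2478)–(1.43387, -1.43387, 0.2478)  len=0.5586
  (v28,v0,v29) [--+] → (1.992, -0.917804, 0.2478)–(1.67737, -1.67737, 0.2478)  len=0.8222
  (v29,v0,v1) [+-+] → (1.992, -0.917804, 0.2478)–(2.3722, 0, 0.2478)  len=0.9934
  (v29,v1,v30) [++-] → (1.81407, -0.516067, 0.2478)–(1.43387, -1.43387, 0.2478)  len=0.9934
  (v30,v1,v2) [-+-] → (1.81407, -0.516067, 0.2478)–(2.0278, 0, 0.2478)  len=0.5586

Chained into 2 loop(s):
  loop 1: 16 segments, perimeter = 14.5247
  loop 2: 16 segments, perimeter = 12.4161
Total perimeter = 26.941

loops=2 perimeter=26.941
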